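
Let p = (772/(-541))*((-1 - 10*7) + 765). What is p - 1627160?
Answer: -880829328/541 ≈ -1.6282e+6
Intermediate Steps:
p = -535768/541 (p = (772*(-1/541))*((-1 - 70) + 765) = -772*(-71 + 765)/541 = -772/541*694 = -535768/541 ≈ -990.33)
p - 1627160 = -535768/541 - 1627160 = -880829328/541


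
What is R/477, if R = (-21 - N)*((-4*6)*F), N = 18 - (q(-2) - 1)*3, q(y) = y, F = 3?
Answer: 384/53 ≈ 7.2453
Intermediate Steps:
N = 27 (N = 18 - (-2 - 1)*3 = 18 - (-3)*3 = 18 - 1*(-9) = 18 + 9 = 27)
R = 3456 (R = (-21 - 1*27)*(-4*6*3) = (-21 - 27)*(-24*3) = -48*(-72) = 3456)
R/477 = 3456/477 = 3456*(1/477) = 384/53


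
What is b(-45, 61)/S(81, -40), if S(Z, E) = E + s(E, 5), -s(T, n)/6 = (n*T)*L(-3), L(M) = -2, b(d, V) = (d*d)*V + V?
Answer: -1013/20 ≈ -50.650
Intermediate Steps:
b(d, V) = V + V*d**2 (b(d, V) = d**2*V + V = V*d**2 + V = V + V*d**2)
s(T, n) = 12*T*n (s(T, n) = -6*n*T*(-2) = -6*T*n*(-2) = -(-12)*T*n = 12*T*n)
S(Z, E) = 61*E (S(Z, E) = E + 12*E*5 = E + 60*E = 61*E)
b(-45, 61)/S(81, -40) = (61*(1 + (-45)**2))/((61*(-40))) = (61*(1 + 2025))/(-2440) = (61*2026)*(-1/2440) = 123586*(-1/2440) = -1013/20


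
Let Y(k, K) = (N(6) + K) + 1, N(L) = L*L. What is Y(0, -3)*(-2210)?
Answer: -75140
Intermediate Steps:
N(L) = L²
Y(k, K) = 37 + K (Y(k, K) = (6² + K) + 1 = (36 + K) + 1 = 37 + K)
Y(0, -3)*(-2210) = (37 - 3)*(-2210) = 34*(-2210) = -75140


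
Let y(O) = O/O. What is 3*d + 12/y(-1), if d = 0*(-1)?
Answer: 12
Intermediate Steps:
d = 0
y(O) = 1
3*d + 12/y(-1) = 3*0 + 12/1 = 0 + 12*1 = 0 + 12 = 12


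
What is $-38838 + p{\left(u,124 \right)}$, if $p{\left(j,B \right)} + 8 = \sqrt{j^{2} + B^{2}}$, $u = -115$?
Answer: $-38846 + \sqrt{28601} \approx -38677.0$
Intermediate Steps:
$p{\left(j,B \right)} = -8 + \sqrt{B^{2} + j^{2}}$ ($p{\left(j,B \right)} = -8 + \sqrt{j^{2} + B^{2}} = -8 + \sqrt{B^{2} + j^{2}}$)
$-38838 + p{\left(u,124 \right)} = -38838 - \left(8 - \sqrt{124^{2} + \left(-115\right)^{2}}\right) = -38838 - \left(8 - \sqrt{15376 + 13225}\right) = -38838 - \left(8 - \sqrt{28601}\right) = -38846 + \sqrt{28601}$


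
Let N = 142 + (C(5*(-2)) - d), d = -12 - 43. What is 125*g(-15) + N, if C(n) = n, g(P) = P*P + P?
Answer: 26437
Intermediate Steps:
d = -55
g(P) = P + P² (g(P) = P² + P = P + P²)
N = 187 (N = 142 + (5*(-2) - 1*(-55)) = 142 + (-10 + 55) = 142 + 45 = 187)
125*g(-15) + N = 125*(-15*(1 - 15)) + 187 = 125*(-15*(-14)) + 187 = 125*210 + 187 = 26250 + 187 = 26437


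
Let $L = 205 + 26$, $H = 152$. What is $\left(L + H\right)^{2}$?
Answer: $146689$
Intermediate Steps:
$L = 231$
$\left(L + H\right)^{2} = \left(231 + 152\right)^{2} = 383^{2} = 146689$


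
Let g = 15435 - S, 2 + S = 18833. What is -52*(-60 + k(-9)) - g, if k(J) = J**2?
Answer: 2304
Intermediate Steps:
S = 18831 (S = -2 + 18833 = 18831)
g = -3396 (g = 15435 - 1*18831 = 15435 - 18831 = -3396)
-52*(-60 + k(-9)) - g = -52*(-60 + (-9)**2) - 1*(-3396) = -52*(-60 + 81) + 3396 = -52*21 + 3396 = -1092 + 3396 = 2304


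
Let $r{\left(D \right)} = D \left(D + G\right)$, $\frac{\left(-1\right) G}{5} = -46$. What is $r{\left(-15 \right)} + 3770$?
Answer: $545$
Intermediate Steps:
$G = 230$ ($G = \left(-5\right) \left(-46\right) = 230$)
$r{\left(D \right)} = D \left(230 + D\right)$ ($r{\left(D \right)} = D \left(D + 230\right) = D \left(230 + D\right)$)
$r{\left(-15 \right)} + 3770 = - 15 \left(230 - 15\right) + 3770 = \left(-15\right) 215 + 3770 = -3225 + 3770 = 545$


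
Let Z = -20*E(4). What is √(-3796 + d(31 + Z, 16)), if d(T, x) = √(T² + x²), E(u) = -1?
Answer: √(-3796 + √2857) ≈ 61.176*I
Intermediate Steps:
Z = 20 (Z = -20*(-1) = 20)
√(-3796 + d(31 + Z, 16)) = √(-3796 + √((31 + 20)² + 16²)) = √(-3796 + √(51² + 256)) = √(-3796 + √(2601 + 256)) = √(-3796 + √2857)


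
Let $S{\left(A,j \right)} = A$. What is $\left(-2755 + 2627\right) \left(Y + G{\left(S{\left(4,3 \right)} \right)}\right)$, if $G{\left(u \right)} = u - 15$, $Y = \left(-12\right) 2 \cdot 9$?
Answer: $29056$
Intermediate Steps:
$Y = -216$ ($Y = \left(-24\right) 9 = -216$)
$G{\left(u \right)} = -15 + u$ ($G{\left(u \right)} = u - 15 = -15 + u$)
$\left(-2755 + 2627\right) \left(Y + G{\left(S{\left(4,3 \right)} \right)}\right) = \left(-2755 + 2627\right) \left(-216 + \left(-15 + 4\right)\right) = - 128 \left(-216 - 11\right) = \left(-128\right) \left(-227\right) = 29056$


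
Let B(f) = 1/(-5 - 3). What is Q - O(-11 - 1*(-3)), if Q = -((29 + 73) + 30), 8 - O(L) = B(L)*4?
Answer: -281/2 ≈ -140.50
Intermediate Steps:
B(f) = -⅛ (B(f) = 1/(-8) = -⅛)
O(L) = 17/2 (O(L) = 8 - (-1)*4/8 = 8 - 1*(-½) = 8 + ½ = 17/2)
Q = -132 (Q = -(102 + 30) = -1*132 = -132)
Q - O(-11 - 1*(-3)) = -132 - 1*17/2 = -132 - 17/2 = -281/2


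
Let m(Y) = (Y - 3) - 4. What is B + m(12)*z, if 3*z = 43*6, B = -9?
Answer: 421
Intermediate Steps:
m(Y) = -7 + Y (m(Y) = (-3 + Y) - 4 = -7 + Y)
z = 86 (z = (43*6)/3 = (1/3)*258 = 86)
B + m(12)*z = -9 + (-7 + 12)*86 = -9 + 5*86 = -9 + 430 = 421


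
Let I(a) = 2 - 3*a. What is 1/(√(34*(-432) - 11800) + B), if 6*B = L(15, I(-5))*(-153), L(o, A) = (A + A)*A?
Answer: -14739/217264609 - 2*I*√6622/217264609 ≈ -6.7839e-5 - 7.4909e-7*I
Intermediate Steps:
L(o, A) = 2*A² (L(o, A) = (2*A)*A = 2*A²)
B = -14739 (B = ((2*(2 - 3*(-5))²)*(-153))/6 = ((2*(2 + 15)²)*(-153))/6 = ((2*17²)*(-153))/6 = ((2*289)*(-153))/6 = (578*(-153))/6 = (⅙)*(-88434) = -14739)
1/(√(34*(-432) - 11800) + B) = 1/(√(34*(-432) - 11800) - 14739) = 1/(√(-14688 - 11800) - 14739) = 1/(√(-26488) - 14739) = 1/(2*I*√6622 - 14739) = 1/(-14739 + 2*I*√6622)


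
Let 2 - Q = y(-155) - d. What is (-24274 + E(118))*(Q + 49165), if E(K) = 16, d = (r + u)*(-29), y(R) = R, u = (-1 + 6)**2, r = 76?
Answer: -1125401394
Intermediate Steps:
u = 25 (u = 5**2 = 25)
d = -2929 (d = (76 + 25)*(-29) = 101*(-29) = -2929)
Q = -2772 (Q = 2 - (-155 - 1*(-2929)) = 2 - (-155 + 2929) = 2 - 1*2774 = 2 - 2774 = -2772)
(-24274 + E(118))*(Q + 49165) = (-24274 + 16)*(-2772 + 49165) = -24258*46393 = -1125401394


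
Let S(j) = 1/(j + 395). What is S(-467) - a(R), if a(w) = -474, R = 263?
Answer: 34127/72 ≈ 473.99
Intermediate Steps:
S(j) = 1/(395 + j)
S(-467) - a(R) = 1/(395 - 467) - 1*(-474) = 1/(-72) + 474 = -1/72 + 474 = 34127/72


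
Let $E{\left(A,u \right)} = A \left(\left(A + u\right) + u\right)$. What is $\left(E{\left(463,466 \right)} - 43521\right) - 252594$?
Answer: $349770$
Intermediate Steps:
$E{\left(A,u \right)} = A \left(A + 2 u\right)$
$\left(E{\left(463,466 \right)} - 43521\right) - 252594 = \left(463 \left(463 + 2 \cdot 466\right) - 43521\right) - 252594 = \left(463 \left(463 + 932\right) - 43521\right) - 252594 = \left(463 \cdot 1395 - 43521\right) - 252594 = \left(645885 - 43521\right) - 252594 = 602364 - 252594 = 349770$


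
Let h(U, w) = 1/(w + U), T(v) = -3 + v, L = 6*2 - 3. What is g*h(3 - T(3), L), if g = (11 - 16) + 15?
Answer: ⅚ ≈ 0.83333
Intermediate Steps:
L = 9 (L = 12 - 3 = 9)
h(U, w) = 1/(U + w)
g = 10 (g = -5 + 15 = 10)
g*h(3 - T(3), L) = 10/((3 - (-3 + 3)) + 9) = 10/((3 - 1*0) + 9) = 10/((3 + 0) + 9) = 10/(3 + 9) = 10/12 = 10*(1/12) = ⅚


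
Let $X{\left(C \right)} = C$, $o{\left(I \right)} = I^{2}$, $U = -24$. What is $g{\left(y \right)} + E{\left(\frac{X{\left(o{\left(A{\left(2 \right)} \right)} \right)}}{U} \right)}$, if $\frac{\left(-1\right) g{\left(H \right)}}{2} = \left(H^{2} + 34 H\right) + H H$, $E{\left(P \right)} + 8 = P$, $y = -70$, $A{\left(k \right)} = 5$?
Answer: $- \frac{356377}{24} \approx -14849.0$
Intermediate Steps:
$E{\left(P \right)} = -8 + P$
$g{\left(H \right)} = - 68 H - 4 H^{2}$ ($g{\left(H \right)} = - 2 \left(\left(H^{2} + 34 H\right) + H H\right) = - 2 \left(\left(H^{2} + 34 H\right) + H^{2}\right) = - 2 \left(2 H^{2} + 34 H\right) = - 68 H - 4 H^{2}$)
$g{\left(y \right)} + E{\left(\frac{X{\left(o{\left(A{\left(2 \right)} \right)} \right)}}{U} \right)} = \left(-4\right) \left(-70\right) \left(17 - 70\right) - \left(8 - \frac{5^{2}}{-24}\right) = \left(-4\right) \left(-70\right) \left(-53\right) + \left(-8 + 25 \left(- \frac{1}{24}\right)\right) = -14840 - \frac{217}{24} = - \frac{356377}{24}$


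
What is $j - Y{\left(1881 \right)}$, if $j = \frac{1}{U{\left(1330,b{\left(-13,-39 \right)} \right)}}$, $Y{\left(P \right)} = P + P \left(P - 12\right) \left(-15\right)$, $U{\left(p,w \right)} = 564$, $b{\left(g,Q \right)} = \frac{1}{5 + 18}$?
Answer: $\frac{29740822057}{564} \approx 5.2732 \cdot 10^{7}$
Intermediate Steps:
$b{\left(g,Q \right)} = \frac{1}{23}$
$Y{\left(P \right)} = P - 15 P \left(-12 + P\right)$ ($Y{\left(P \right)} = P + P \left(-12 + P\right) \left(-15\right) = P - 15 P \left(-12 + P\right)$)
$j = \frac{1}{564} \approx 0.0017731$
$j - Y{\left(1881 \right)} = \frac{1}{564} - 1881 \left(181 - 28215\right) = \frac{1}{564} - 1881 \left(-28034\right) = \frac{1}{564} - -52731954 = \frac{1}{564} + 52731954 = \frac{29740822057}{564}$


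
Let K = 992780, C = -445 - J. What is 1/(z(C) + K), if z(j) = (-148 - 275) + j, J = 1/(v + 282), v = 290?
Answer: 572/567373663 ≈ 1.0082e-6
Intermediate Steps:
J = 1/572 (J = 1/(290 + 282) = 1/572 ≈ 0.0017483)
C = -254541/572 (C = -445 - 1*1/572 = -445 - 1/572 = -254541/572 ≈ -445.00)
z(j) = -423 + j
1/(z(C) + K) = 1/((-423 - 254541/572) + 992780) = 1/(-496497/572 + 992780) = 1/(567373663/572) = 572/567373663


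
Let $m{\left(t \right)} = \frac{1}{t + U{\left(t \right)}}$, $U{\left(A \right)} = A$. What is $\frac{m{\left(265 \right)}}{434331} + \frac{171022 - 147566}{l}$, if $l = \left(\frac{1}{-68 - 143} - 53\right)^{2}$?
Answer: $\frac{417342946423211}{49988318797080} \approx 8.3488$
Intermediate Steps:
$l = \frac{125081856}{44521}$ ($l = \left(\frac{1}{-211} - 53\right)^{2} = \left(- \frac{1}{211} - 53\right)^{2} = \left(- \frac{11184}{211}\right)^{2} = \frac{125081856}{44521} \approx 2809.5$)
$m{\left(t \right)} = \frac{1}{2 t}$ ($m{\left(t \right)} = \frac{1}{t + t} = \frac{1}{2 t}$)
$\frac{m{\left(265 \right)}}{434331} + \frac{171022 - 147566}{l} = \frac{\frac{1}{2} \cdot \frac{1}{265}}{434331} + \frac{171022 - 147566}{\frac{125081856}{44521}} = \frac{1}{2} \cdot \frac{1}{265} \cdot \frac{1}{434331} + 23456 \cdot \frac{44521}{125081856} = \frac{1}{530} \cdot \frac{1}{434331} + \frac{32633893}{3908808} = \frac{1}{230195430} + \frac{32633893}{3908808} = \frac{417342946423211}{49988318797080}$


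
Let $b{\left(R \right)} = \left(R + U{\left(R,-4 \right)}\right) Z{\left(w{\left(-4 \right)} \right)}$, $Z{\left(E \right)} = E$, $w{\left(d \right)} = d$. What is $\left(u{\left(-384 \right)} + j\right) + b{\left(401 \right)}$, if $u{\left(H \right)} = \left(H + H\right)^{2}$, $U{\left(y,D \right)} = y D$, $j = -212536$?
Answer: $382100$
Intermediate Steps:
$U{\left(y,D \right)} = D y$
$b{\left(R \right)} = 12 R$ ($b{\left(R \right)} = \left(R - 4 R\right) \left(-4\right) = - 3 R \left(-4\right) = 12 R$)
$u{\left(H \right)} = 4 H^{2}$ ($u{\left(H \right)} = \left(2 H\right)^{2} = 4 H^{2}$)
$\left(u{\left(-384 \right)} + j\right) + b{\left(401 \right)} = \left(4 \left(-384\right)^{2} - 212536\right) + 12 \cdot 401 = \left(4 \cdot 147456 - 212536\right) + 4812 = \left(589824 - 212536\right) + 4812 = 377288 + 4812 = 382100$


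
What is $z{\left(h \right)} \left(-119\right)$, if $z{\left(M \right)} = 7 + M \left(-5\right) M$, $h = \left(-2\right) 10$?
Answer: $237167$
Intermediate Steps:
$h = -20$
$z{\left(M \right)} = 7 - 5 M^{2}$ ($z{\left(M \right)} = 7 + - 5 M M = 7 - 5 M^{2}$)
$z{\left(h \right)} \left(-119\right) = \left(7 - 5 \left(-20\right)^{2}\right) \left(-119\right) = \left(7 - 2000\right) \left(-119\right) = \left(-1993\right) \left(-119\right) = 237167$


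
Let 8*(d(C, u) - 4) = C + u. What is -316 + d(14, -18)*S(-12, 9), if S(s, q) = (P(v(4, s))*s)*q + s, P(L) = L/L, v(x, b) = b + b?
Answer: -736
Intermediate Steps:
d(C, u) = 4 + C/8 + u/8 (d(C, u) = 4 + (C + u)/8 = 4 + (C/8 + u/8) = 4 + C/8 + u/8)
v(x, b) = 2*b
P(L) = 1
S(s, q) = s + q*s (S(s, q) = (1*s)*q + s = s*q + s = q*s + s = s + q*s)
-316 + d(14, -18)*S(-12, 9) = -316 + (4 + (⅛)*14 + (⅛)*(-18))*(-12*(1 + 9)) = -316 + (4 + 7/4 - 9/4)*(-12*10) = -316 + (7/2)*(-120) = -316 - 420 = -736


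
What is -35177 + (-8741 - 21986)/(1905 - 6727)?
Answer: -169592767/4822 ≈ -35171.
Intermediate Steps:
-35177 + (-8741 - 21986)/(1905 - 6727) = -35177 - 30727/(-4822) = -35177 - 30727*(-1/4822) = -35177 + 30727/4822 = -169592767/4822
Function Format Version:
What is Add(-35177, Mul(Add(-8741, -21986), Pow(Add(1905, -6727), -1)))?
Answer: Rational(-169592767, 4822) ≈ -35171.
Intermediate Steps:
Add(-35177, Mul(Add(-8741, -21986), Pow(Add(1905, -6727), -1))) = Add(-35177, Mul(-30727, Pow(-4822, -1))) = Add(-35177, Mul(-30727, Rational(-1, 4822))) = Add(-35177, Rational(30727, 4822)) = Rational(-169592767, 4822)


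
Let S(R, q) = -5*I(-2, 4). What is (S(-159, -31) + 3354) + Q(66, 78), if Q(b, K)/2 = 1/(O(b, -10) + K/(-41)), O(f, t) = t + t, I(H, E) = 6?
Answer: 1492435/449 ≈ 3323.9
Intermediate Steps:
O(f, t) = 2*t
Q(b, K) = 2/(-20 - K/41) (Q(b, K) = 2/(2*(-10) + K/(-41)) = 2/(-20 + K*(-1/41)) = 2/(-20 - K/41))
S(R, q) = -30 (S(R, q) = -5*6 = -30)
(S(-159, -31) + 3354) + Q(66, 78) = (-30 + 3354) - 82/(820 + 78) = 3324 - 82/898 = 3324 - 82*1/898 = 3324 - 41/449 = 1492435/449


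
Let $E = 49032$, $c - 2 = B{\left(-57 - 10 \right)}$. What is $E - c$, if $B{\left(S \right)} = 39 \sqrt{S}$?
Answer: $49030 - 39 i \sqrt{67} \approx 49030.0 - 319.23 i$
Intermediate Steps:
$c = 2 + 39 i \sqrt{67}$ ($c = 2 + 39 \sqrt{-57 - 10} = 2 + 39 \sqrt{-67} = 2 + 39 i \sqrt{67} \approx 2.0 + 319.23 i$)
$E - c = 49032 - \left(2 + 39 i \sqrt{67}\right) = 49030 - 39 i \sqrt{67}$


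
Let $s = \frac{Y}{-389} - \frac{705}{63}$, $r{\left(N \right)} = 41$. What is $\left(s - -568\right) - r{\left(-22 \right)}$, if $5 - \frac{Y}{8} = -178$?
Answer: $\frac{4182904}{8169} \approx 512.05$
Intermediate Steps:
$Y = 1464$ ($Y = 40 - -1424 = 40 + 1424 = 1464$)
$s = - \frac{122159}{8169}$ ($s = \frac{1464}{-389} - \frac{705}{63} = 1464 \left(- \frac{1}{389}\right) - \frac{235}{21} = - \frac{1464}{389} - \frac{235}{21} = - \frac{122159}{8169} \approx -14.954$)
$\left(s - -568\right) - r{\left(-22 \right)} = \left(- \frac{122159}{8169} - -568\right) - 41 = \left(- \frac{122159}{8169} + 568\right) - 41 = \frac{4517833}{8169} - 41 = \frac{4182904}{8169}$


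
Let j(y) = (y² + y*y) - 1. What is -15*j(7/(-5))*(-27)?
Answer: 5913/5 ≈ 1182.6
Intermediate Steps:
j(y) = -1 + 2*y² (j(y) = (y² + y²) - 1 = 2*y² - 1 = -1 + 2*y²)
-15*j(7/(-5))*(-27) = -15*(-1 + 2*(7/(-5))²)*(-27) = -15*(-1 + 2*(7*(-⅕))²)*(-27) = -15*(-1 + 2*(-7/5)²)*(-27) = -15*(-1 + 2*(49/25))*(-27) = -15*(-1 + 98/25)*(-27) = -15*73/25*(-27) = -219/5*(-27) = 5913/5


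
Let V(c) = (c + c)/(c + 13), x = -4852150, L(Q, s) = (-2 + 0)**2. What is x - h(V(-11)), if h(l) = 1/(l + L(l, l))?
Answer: -33965049/7 ≈ -4.8522e+6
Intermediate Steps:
L(Q, s) = 4 (L(Q, s) = (-2)**2 = 4)
V(c) = 2*c/(13 + c) (V(c) = (2*c)/(13 + c) = 2*c/(13 + c))
h(l) = 1/(4 + l) (h(l) = 1/(l + 4) = 1/(4 + l))
x - h(V(-11)) = -4852150 - 1/(4 + 2*(-11)/(13 - 11)) = -4852150 - 1/(4 + 2*(-11)/2) = -4852150 - 1/(4 + 2*(-11)*(1/2)) = -4852150 - 1/(4 - 11) = -4852150 - 1/(-7) = -4852150 - 1*(-1/7) = -4852150 + 1/7 = -33965049/7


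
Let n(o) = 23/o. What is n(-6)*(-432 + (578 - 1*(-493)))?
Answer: -4899/2 ≈ -2449.5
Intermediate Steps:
n(-6)*(-432 + (578 - 1*(-493))) = (23/(-6))*(-432 + (578 - 1*(-493))) = (23*(-1/6))*(-432 + (578 + 493)) = -23*(-432 + 1071)/6 = -23/6*639 = -4899/2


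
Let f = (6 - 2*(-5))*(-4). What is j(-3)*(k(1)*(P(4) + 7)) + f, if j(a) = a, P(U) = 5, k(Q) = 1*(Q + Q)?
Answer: -136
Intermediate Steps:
k(Q) = 2*Q (k(Q) = 1*(2*Q) = 2*Q)
f = -64 (f = (6 + 10)*(-4) = 16*(-4) = -64)
j(-3)*(k(1)*(P(4) + 7)) + f = -3*2*1*(5 + 7) - 64 = -6*12 - 64 = -3*24 - 64 = -72 - 64 = -136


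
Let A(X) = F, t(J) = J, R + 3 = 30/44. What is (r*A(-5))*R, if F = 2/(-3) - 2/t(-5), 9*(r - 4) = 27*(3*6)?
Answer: 1972/55 ≈ 35.855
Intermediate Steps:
R = -51/22 (R = -3 + 30/44 = -3 + 30*(1/44) = -3 + 15/22 = -51/22 ≈ -2.3182)
r = 58 (r = 4 + (27*(3*6))/9 = 4 + (27*18)/9 = 4 + (⅑)*486 = 4 + 54 = 58)
F = -4/15 (F = 2/(-3) - 2/(-5) = 2*(-⅓) - 2*(-⅕) = -⅔ + ⅖ = -4/15 ≈ -0.26667)
A(X) = -4/15
(r*A(-5))*R = (58*(-4/15))*(-51/22) = -232/15*(-51/22) = 1972/55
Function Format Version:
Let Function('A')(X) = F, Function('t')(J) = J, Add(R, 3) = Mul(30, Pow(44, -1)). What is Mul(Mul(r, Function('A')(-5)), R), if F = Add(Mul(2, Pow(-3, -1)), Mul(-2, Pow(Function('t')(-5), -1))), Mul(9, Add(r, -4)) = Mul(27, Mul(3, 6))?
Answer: Rational(1972, 55) ≈ 35.855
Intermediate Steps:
R = Rational(-51, 22) (R = Add(-3, Mul(30, Pow(44, -1))) = Add(-3, Mul(30, Rational(1, 44))) = Add(-3, Rational(15, 22)) = Rational(-51, 22) ≈ -2.3182)
r = 58 (r = Add(4, Mul(Rational(1, 9), Mul(27, Mul(3, 6)))) = Add(4, Mul(Rational(1, 9), Mul(27, 18))) = Add(4, Mul(Rational(1, 9), 486)) = Add(4, 54) = 58)
F = Rational(-4, 15) (F = Add(Mul(2, Pow(-3, -1)), Mul(-2, Pow(-5, -1))) = Add(Mul(2, Rational(-1, 3)), Mul(-2, Rational(-1, 5))) = Add(Rational(-2, 3), Rational(2, 5)) = Rational(-4, 15) ≈ -0.26667)
Function('A')(X) = Rational(-4, 15)
Mul(Mul(r, Function('A')(-5)), R) = Mul(Mul(58, Rational(-4, 15)), Rational(-51, 22)) = Mul(Rational(-232, 15), Rational(-51, 22)) = Rational(1972, 55)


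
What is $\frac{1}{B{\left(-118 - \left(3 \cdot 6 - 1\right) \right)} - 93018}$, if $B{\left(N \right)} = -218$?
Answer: $- \frac{1}{93236} \approx -1.0725 \cdot 10^{-5}$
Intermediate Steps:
$\frac{1}{B{\left(-118 - \left(3 \cdot 6 - 1\right) \right)} - 93018} = \frac{1}{-218 - 93018} = \frac{1}{-93236} = - \frac{1}{93236}$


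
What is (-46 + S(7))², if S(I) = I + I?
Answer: 1024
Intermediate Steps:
S(I) = 2*I
(-46 + S(7))² = (-46 + 2*7)² = (-46 + 14)² = (-32)² = 1024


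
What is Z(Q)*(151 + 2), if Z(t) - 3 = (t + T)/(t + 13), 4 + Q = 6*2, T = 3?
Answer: 3774/7 ≈ 539.14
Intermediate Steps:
Q = 8 (Q = -4 + 6*2 = -4 + 12 = 8)
Z(t) = 3 + (3 + t)/(13 + t) (Z(t) = 3 + (t + 3)/(t + 13) = 3 + (3 + t)/(13 + t))
Z(Q)*(151 + 2) = (2*(21 + 2*8)/(13 + 8))*(151 + 2) = (2*(21 + 16)/21)*153 = (2*(1/21)*37)*153 = (74/21)*153 = 3774/7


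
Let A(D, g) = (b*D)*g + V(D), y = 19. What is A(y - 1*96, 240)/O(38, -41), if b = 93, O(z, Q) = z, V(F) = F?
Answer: -1718717/38 ≈ -45229.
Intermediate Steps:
A(D, g) = D + 93*D*g (A(D, g) = (93*D)*g + D = 93*D*g + D = D + 93*D*g)
A(y - 1*96, 240)/O(38, -41) = ((19 - 1*96)*(1 + 93*240))/38 = ((19 - 96)*(1 + 22320))*(1/38) = -77*22321*(1/38) = -1718717*1/38 = -1718717/38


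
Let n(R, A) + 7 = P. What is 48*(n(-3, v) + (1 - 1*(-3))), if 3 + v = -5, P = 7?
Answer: 192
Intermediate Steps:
v = -8 (v = -3 - 5 = -8)
n(R, A) = 0 (n(R, A) = -7 + 7 = 0)
48*(n(-3, v) + (1 - 1*(-3))) = 48*(0 + (1 - 1*(-3))) = 48*(0 + (1 + 3)) = 48*(0 + 4) = 48*4 = 192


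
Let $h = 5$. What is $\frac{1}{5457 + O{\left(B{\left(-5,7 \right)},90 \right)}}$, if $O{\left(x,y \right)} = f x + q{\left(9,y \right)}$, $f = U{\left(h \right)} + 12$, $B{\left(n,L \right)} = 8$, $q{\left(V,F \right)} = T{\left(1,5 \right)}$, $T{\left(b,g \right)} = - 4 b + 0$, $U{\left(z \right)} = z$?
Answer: $\frac{1}{5589} \approx 0.00017892$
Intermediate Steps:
$T{\left(b,g \right)} = - 4 b$
$q{\left(V,F \right)} = -4$ ($q{\left(V,F \right)} = \left(-4\right) 1 = -4$)
$f = 17$ ($f = 5 + 12 = 17$)
$O{\left(x,y \right)} = -4 + 17 x$ ($O{\left(x,y \right)} = 17 x - 4 = -4 + 17 x$)
$\frac{1}{5457 + O{\left(B{\left(-5,7 \right)},90 \right)}} = \frac{1}{5457 + \left(-4 + 17 \cdot 8\right)} = \frac{1}{5457 + \left(-4 + 136\right)} = \frac{1}{5457 + 132} = \frac{1}{5589}$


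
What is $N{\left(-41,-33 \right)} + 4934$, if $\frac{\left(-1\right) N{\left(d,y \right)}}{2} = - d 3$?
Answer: $4688$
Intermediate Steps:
$N{\left(d,y \right)} = 6 d$ ($N{\left(d,y \right)} = - 2 - d 3 = - 2 \left(- 3 d\right) = 6 d$)
$N{\left(-41,-33 \right)} + 4934 = 6 \left(-41\right) + 4934 = -246 + 4934 = 4688$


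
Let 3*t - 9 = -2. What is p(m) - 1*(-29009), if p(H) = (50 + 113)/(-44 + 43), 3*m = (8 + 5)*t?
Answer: 28846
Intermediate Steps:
t = 7/3 (t = 3 + (⅓)*(-2) = 3 - ⅔ = 7/3 ≈ 2.3333)
m = 91/9 (m = ((8 + 5)*(7/3))/3 = (13*(7/3))/3 = (⅓)*(91/3) = 91/9 ≈ 10.111)
p(H) = -163 (p(H) = 163/(-1) = 163*(-1) = -163)
p(m) - 1*(-29009) = -163 - 1*(-29009) = -163 + 29009 = 28846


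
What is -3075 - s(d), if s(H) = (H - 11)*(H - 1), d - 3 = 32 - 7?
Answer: -3534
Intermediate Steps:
d = 28 (d = 3 + (32 - 7) = 3 + 25 = 28)
s(H) = (-1 + H)*(-11 + H) (s(H) = (-11 + H)*(-1 + H) = (-1 + H)*(-11 + H))
-3075 - s(d) = -3075 - (11 + 28**2 - 12*28) = -3075 - (11 + 784 - 336) = -3075 - 1*459 = -3075 - 459 = -3534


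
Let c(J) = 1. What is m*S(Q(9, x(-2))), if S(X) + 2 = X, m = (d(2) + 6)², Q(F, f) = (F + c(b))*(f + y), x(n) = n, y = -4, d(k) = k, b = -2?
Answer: -3968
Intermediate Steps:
Q(F, f) = (1 + F)*(-4 + f) (Q(F, f) = (F + 1)*(f - 4) = (1 + F)*(-4 + f))
m = 64 (m = (2 + 6)² = 8² = 64)
S(X) = -2 + X
m*S(Q(9, x(-2))) = 64*(-2 + (-4 - 2 - 4*9 + 9*(-2))) = 64*(-2 + (-4 - 2 - 36 - 18)) = 64*(-2 - 60) = 64*(-62) = -3968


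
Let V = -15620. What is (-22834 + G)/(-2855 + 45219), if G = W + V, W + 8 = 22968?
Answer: -7747/21182 ≈ -0.36574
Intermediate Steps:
W = 22960 (W = -8 + 22968 = 22960)
G = 7340 (G = 22960 - 15620 = 7340)
(-22834 + G)/(-2855 + 45219) = (-22834 + 7340)/(-2855 + 45219) = -15494/42364 = -15494*1/42364 = -7747/21182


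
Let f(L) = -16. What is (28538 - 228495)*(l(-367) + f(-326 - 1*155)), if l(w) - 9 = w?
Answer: 74783918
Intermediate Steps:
l(w) = 9 + w
(28538 - 228495)*(l(-367) + f(-326 - 1*155)) = (28538 - 228495)*((9 - 367) - 16) = -199957*(-358 - 16) = -199957*(-374) = 74783918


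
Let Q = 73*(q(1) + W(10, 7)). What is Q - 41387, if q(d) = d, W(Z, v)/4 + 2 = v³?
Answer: 58258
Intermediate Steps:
W(Z, v) = -8 + 4*v³
Q = 99645 (Q = 73*(1 + (-8 + 4*7³)) = 73*(1 + (-8 + 4*343)) = 73*(1 + (-8 + 1372)) = 73*(1 + 1364) = 73*1365 = 99645)
Q - 41387 = 99645 - 41387 = 58258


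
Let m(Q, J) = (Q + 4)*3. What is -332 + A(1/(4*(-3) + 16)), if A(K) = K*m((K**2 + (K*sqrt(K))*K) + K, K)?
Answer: -42079/128 ≈ -328.74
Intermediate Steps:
m(Q, J) = 12 + 3*Q (m(Q, J) = (4 + Q)*3 = 12 + 3*Q)
A(K) = K*(12 + 3*K + 3*K**2 + 3*K**(5/2)) (A(K) = K*(12 + 3*((K**2 + (K*sqrt(K))*K) + K)) = K*(12 + 3*((K**2 + K**(3/2)*K) + K)) = K*(12 + 3*((K**2 + K**(5/2)) + K)) = K*(12 + 3*(K + K**2 + K**(5/2))) = K*(12 + (3*K + 3*K**2 + 3*K**(5/2))) = K*(12 + 3*K + 3*K**2 + 3*K**(5/2)))
-332 + A(1/(4*(-3) + 16)) = -332 + 3*(4 + 1/(4*(-3) + 16) + (1/(4*(-3) + 16))**2 + (1/(4*(-3) + 16))**(5/2))/(4*(-3) + 16) = -332 + 3*(4 + 1/(-12 + 16) + (1/(-12 + 16))**2 + (1/(-12 + 16))**(5/2))/(-12 + 16) = -332 + 3*(4 + 1/4 + (1/4)**2 + (1/4)**(5/2))/4 = -332 + 3*(1/4)*(4 + 1/4 + (1/4)**2 + (1/4)**(5/2)) = -332 + 3*(1/4)*(4 + 1/4 + 1/16 + 1/32) = -332 + 3*(1/4)*(139/32) = -332 + 417/128 = -42079/128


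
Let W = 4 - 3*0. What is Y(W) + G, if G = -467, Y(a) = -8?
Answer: -475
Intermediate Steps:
W = 4 (W = 4 + 0 = 4)
Y(W) + G = -8 - 467 = -475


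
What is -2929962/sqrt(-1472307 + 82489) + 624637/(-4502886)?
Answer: -624637/4502886 + 1464981*I*sqrt(1389818)/694909 ≈ -0.13872 + 2485.3*I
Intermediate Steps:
-2929962/sqrt(-1472307 + 82489) + 624637/(-4502886) = -2929962*(-I*sqrt(1389818)/1389818) + 624637*(-1/4502886) = -2929962*(-I*sqrt(1389818)/1389818) - 624637/4502886 = -(-1464981)*I*sqrt(1389818)/694909 - 624637/4502886 = 1464981*I*sqrt(1389818)/694909 - 624637/4502886 = -624637/4502886 + 1464981*I*sqrt(1389818)/694909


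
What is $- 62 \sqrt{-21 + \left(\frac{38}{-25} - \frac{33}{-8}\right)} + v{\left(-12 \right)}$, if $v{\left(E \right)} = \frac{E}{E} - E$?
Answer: $13 - \frac{31 i \sqrt{7358}}{10} \approx 13.0 - 265.91 i$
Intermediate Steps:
$v{\left(E \right)} = 1 - E$
$- 62 \sqrt{-21 + \left(\frac{38}{-25} - \frac{33}{-8}\right)} + v{\left(-12 \right)} = - 62 \sqrt{-21 + \left(\frac{38}{-25} - \frac{33}{-8}\right)} + \left(1 - -12\right) = - 62 \sqrt{-21 + \left(38 \left(- \frac{1}{25}\right) - - \frac{33}{8}\right)} + \left(1 + 12\right) = - 62 \sqrt{-21 + \left(- \frac{38}{25} + \frac{33}{8}\right)} + 13 = - 62 \sqrt{-21 + \frac{521}{200}} + 13 = - 62 \sqrt{- \frac{3679}{200}} + 13 = - 62 \frac{i \sqrt{7358}}{20} + 13 = - \frac{31 i \sqrt{7358}}{10} + 13 = 13 - \frac{31 i \sqrt{7358}}{10}$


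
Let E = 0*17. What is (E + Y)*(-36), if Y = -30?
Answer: 1080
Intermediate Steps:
E = 0
(E + Y)*(-36) = (0 - 30)*(-36) = -30*(-36) = 1080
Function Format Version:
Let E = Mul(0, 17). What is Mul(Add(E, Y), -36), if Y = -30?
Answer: 1080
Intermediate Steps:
E = 0
Mul(Add(E, Y), -36) = Mul(Add(0, -30), -36) = Mul(-30, -36) = 1080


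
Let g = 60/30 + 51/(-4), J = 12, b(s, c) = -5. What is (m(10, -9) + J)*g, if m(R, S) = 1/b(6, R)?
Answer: -2537/20 ≈ -126.85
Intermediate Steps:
g = -43/4 (g = 60*(1/30) + 51*(-1/4) = 2 - 51/4 = -43/4 ≈ -10.750)
m(R, S) = -1/5 (m(R, S) = 1/(-5) = -1/5)
(m(10, -9) + J)*g = (-1/5 + 12)*(-43/4) = (59/5)*(-43/4) = -2537/20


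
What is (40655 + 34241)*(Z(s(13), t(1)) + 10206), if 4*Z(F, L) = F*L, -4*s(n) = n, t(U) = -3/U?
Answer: 764571135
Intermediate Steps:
s(n) = -n/4
Z(F, L) = F*L/4 (Z(F, L) = (F*L)/4 = F*L/4)
(40655 + 34241)*(Z(s(13), t(1)) + 10206) = (40655 + 34241)*((-¼*13)*(-3/1)/4 + 10206) = 74896*((¼)*(-13/4)*(-3*1) + 10206) = 74896*((¼)*(-13/4)*(-3) + 10206) = 74896*(39/16 + 10206) = 74896*(163335/16) = 764571135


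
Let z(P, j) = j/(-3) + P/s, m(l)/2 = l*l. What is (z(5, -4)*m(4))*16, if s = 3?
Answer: 1536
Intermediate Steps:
m(l) = 2*l² (m(l) = 2*(l*l) = 2*l²)
z(P, j) = -j/3 + P/3 (z(P, j) = j/(-3) + P/3 = j*(-⅓) + P*(⅓) = -j/3 + P/3)
(z(5, -4)*m(4))*16 = ((-⅓*(-4) + (⅓)*5)*(2*4²))*16 = ((4/3 + 5/3)*(2*16))*16 = (3*32)*16 = 96*16 = 1536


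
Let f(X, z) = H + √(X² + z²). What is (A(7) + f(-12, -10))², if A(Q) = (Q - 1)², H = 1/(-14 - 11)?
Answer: 960701/625 + 3596*√61/25 ≈ 2660.5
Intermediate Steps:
H = -1/25 (H = 1/(-25) = -1/25 ≈ -0.040000)
A(Q) = (-1 + Q)²
f(X, z) = -1/25 + √(X² + z²)
(A(7) + f(-12, -10))² = ((-1 + 7)² + (-1/25 + √((-12)² + (-10)²)))² = (6² + (-1/25 + √(144 + 100)))² = (36 + (-1/25 + √244))² = (36 + (-1/25 + 2*√61))² = (899/25 + 2*√61)²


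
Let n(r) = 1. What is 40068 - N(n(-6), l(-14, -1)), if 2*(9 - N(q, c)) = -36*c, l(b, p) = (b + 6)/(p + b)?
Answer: 200247/5 ≈ 40049.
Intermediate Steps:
l(b, p) = (6 + b)/(b + p)
N(q, c) = 9 + 18*c (N(q, c) = 9 - (-18)*c = 9 + 18*c)
40068 - N(n(-6), l(-14, -1)) = 40068 - (9 + 18*((6 - 14)/(-14 - 1))) = 40068 - (9 + 18*(-8/(-15))) = 40068 - (9 + 18*(-1/15*(-8))) = 40068 - (9 + 18*(8/15)) = 40068 - (9 + 48/5) = 40068 - 1*93/5 = 40068 - 93/5 = 200247/5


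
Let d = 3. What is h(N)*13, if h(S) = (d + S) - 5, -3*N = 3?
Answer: -39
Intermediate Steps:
N = -1 (N = -1/3*3 = -1)
h(S) = -2 + S (h(S) = (3 + S) - 5 = -2 + S)
h(N)*13 = (-2 - 1)*13 = -3*13 = -39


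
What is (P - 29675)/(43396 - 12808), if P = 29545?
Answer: -65/15294 ≈ -0.0042500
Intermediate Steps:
(P - 29675)/(43396 - 12808) = (29545 - 29675)/(43396 - 12808) = -130/30588 = -130*1/30588 = -65/15294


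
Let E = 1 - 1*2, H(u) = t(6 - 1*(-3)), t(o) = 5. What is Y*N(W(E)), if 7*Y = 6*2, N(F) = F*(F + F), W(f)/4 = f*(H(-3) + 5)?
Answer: 38400/7 ≈ 5485.7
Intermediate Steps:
H(u) = 5
E = -1 (E = 1 - 2 = -1)
W(f) = 40*f (W(f) = 4*(f*(5 + 5)) = 4*(f*10) = 4*(10*f) = 40*f)
N(F) = 2*F² (N(F) = F*(2*F) = 2*F²)
Y = 12/7 (Y = (6*2)/7 = (⅐)*12 = 12/7 ≈ 1.7143)
Y*N(W(E)) = 12*(2*(40*(-1))²)/7 = 12*(2*(-40)²)/7 = 12*(2*1600)/7 = (12/7)*3200 = 38400/7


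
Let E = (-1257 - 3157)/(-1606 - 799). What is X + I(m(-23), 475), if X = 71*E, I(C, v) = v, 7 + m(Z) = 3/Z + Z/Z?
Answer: 1455769/2405 ≈ 605.31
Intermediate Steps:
m(Z) = -6 + 3/Z (m(Z) = -7 + (3/Z + Z/Z) = -7 + (3/Z + 1) = -7 + (1 + 3/Z) = -6 + 3/Z)
E = 4414/2405 (E = -4414/(-2405) = -4414*(-1/2405) = 4414/2405 ≈ 1.8353)
X = 313394/2405 (X = 71*(4414/2405) = 313394/2405 ≈ 130.31)
X + I(m(-23), 475) = 313394/2405 + 475 = 1455769/2405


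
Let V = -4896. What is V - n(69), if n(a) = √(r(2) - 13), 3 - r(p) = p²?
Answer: -4896 - I*√14 ≈ -4896.0 - 3.7417*I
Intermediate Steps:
r(p) = 3 - p²
n(a) = I*√14 (n(a) = √((3 - 1*2²) - 13) = √((3 - 1*4) - 13) = √((3 - 4) - 13) = √(-1 - 13) = √(-14) = I*√14)
V - n(69) = -4896 - I*√14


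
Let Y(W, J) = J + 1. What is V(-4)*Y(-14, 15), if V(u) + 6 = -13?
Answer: -304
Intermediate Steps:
V(u) = -19 (V(u) = -6 - 13 = -19)
Y(W, J) = 1 + J
V(-4)*Y(-14, 15) = -19*(1 + 15) = -19*16 = -304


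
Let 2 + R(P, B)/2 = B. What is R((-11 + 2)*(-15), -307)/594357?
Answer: -206/198119 ≈ -0.0010398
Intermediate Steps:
R(P, B) = -4 + 2*B
R((-11 + 2)*(-15), -307)/594357 = (-4 + 2*(-307))/594357 = (-4 - 614)*(1/594357) = -618*1/594357 = -206/198119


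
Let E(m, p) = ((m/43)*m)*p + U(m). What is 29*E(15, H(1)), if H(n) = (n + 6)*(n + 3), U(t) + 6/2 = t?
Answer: 197664/43 ≈ 4596.8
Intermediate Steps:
U(t) = -3 + t
H(n) = (3 + n)*(6 + n) (H(n) = (6 + n)*(3 + n) = (3 + n)*(6 + n))
E(m, p) = -3 + m + p*m²/43 (E(m, p) = ((m/43)*m)*p + (-3 + m) = (m²/43)*p + (-3 + m) = p*m²/43 + (-3 + m) = -3 + m + p*m²/43)
29*E(15, H(1)) = 29*(-3 + 15 + (1/43)*(18 + 1² + 9*1)*15²) = 29*(-3 + 15 + (1/43)*(18 + 1 + 9)*225) = 29*(-3 + 15 + (1/43)*28*225) = 29*(-3 + 15 + 6300/43) = 29*(6816/43) = 197664/43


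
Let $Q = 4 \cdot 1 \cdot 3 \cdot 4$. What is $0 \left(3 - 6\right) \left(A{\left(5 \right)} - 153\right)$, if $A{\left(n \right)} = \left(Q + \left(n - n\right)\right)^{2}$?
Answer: $0$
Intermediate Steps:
$Q = 48$ ($Q = 4 \cdot 3 \cdot 4 = 12 \cdot 4 = 48$)
$A{\left(n \right)} = 2304$ ($A{\left(n \right)} = \left(48 + \left(n - n\right)\right)^{2} = \left(48 + 0\right)^{2} = 48^{2} = 2304$)
$0 \left(3 - 6\right) \left(A{\left(5 \right)} - 153\right) = 0 \left(3 - 6\right) \left(2304 - 153\right) = 0 \left(-3\right) 2151 = 0 \cdot 2151 = 0$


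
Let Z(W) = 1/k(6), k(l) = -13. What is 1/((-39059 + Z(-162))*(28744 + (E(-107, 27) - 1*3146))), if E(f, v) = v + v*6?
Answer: -13/13093813416 ≈ -9.9284e-10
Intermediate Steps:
E(f, v) = 7*v (E(f, v) = v + 6*v = 7*v)
Z(W) = -1/13 (Z(W) = 1/(-13) = -1/13)
1/((-39059 + Z(-162))*(28744 + (E(-107, 27) - 1*3146))) = 1/((-39059 - 1/13)*(28744 + (7*27 - 1*3146))) = 1/(-507768*(28744 + (189 - 3146))/13) = 1/(-507768*(28744 - 2957)/13) = 1/(-507768/13*25787) = 1/(-13093813416/13) = -13/13093813416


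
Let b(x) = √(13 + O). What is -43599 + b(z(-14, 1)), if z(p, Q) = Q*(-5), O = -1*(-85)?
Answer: -43599 + 7*√2 ≈ -43589.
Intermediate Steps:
O = 85
z(p, Q) = -5*Q
b(x) = 7*√2 (b(x) = √(13 + 85) = √98 = 7*√2)
-43599 + b(z(-14, 1)) = -43599 + 7*√2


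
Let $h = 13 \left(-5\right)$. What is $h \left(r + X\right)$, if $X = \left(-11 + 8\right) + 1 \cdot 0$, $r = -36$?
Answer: $2535$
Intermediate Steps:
$X = -3$ ($X = -3 + 0 = -3$)
$h = -65$
$h \left(r + X\right) = - 65 \left(-36 - 3\right) = \left(-65\right) \left(-39\right) = 2535$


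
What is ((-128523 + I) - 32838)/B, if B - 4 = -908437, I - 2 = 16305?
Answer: 145054/908433 ≈ 0.15967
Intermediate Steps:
I = 16307 (I = 2 + 16305 = 16307)
B = -908433 (B = 4 - 908437 = -908433)
((-128523 + I) - 32838)/B = ((-128523 + 16307) - 32838)/(-908433) = (-112216 - 32838)*(-1/908433) = -145054*(-1/908433) = 145054/908433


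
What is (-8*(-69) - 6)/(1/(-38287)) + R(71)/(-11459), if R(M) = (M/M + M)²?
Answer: -239546985402/11459 ≈ -2.0905e+7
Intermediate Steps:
R(M) = (1 + M)²
(-8*(-69) - 6)/(1/(-38287)) + R(71)/(-11459) = (-8*(-69) - 6)/(1/(-38287)) + (1 + 71)²/(-11459) = (552 - 6)/(-1/38287) + 72²*(-1/11459) = 546*(-38287) + 5184*(-1/11459) = -20904702 - 5184/11459 = -239546985402/11459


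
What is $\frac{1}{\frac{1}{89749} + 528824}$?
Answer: $\frac{89749}{47461425177} \approx 1.891 \cdot 10^{-6}$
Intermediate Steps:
$\frac{1}{\frac{1}{89749} + 528824} = \frac{1}{\frac{47461425177}{89749}} = \frac{89749}{47461425177}$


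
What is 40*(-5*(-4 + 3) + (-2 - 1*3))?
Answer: 0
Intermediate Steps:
40*(-5*(-4 + 3) + (-2 - 1*3)) = 40*(-5*(-1) + (-2 - 3)) = 40*(5 - 5) = 40*0 = 0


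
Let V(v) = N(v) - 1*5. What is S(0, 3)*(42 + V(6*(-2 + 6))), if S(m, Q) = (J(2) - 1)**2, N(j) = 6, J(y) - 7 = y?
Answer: 2752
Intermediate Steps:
J(y) = 7 + y
S(m, Q) = 64 (S(m, Q) = ((7 + 2) - 1)**2 = (9 - 1)**2 = 8**2 = 64)
V(v) = 1 (V(v) = 6 - 1*5 = 6 - 5 = 1)
S(0, 3)*(42 + V(6*(-2 + 6))) = 64*(42 + 1) = 64*43 = 2752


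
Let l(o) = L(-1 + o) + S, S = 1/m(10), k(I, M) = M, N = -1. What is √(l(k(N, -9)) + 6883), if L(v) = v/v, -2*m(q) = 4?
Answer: √27534/2 ≈ 82.967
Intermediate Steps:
m(q) = -2 (m(q) = -½*4 = -2)
L(v) = 1
S = -½ (S = 1/(-2) = -½ ≈ -0.50000)
l(o) = ½ (l(o) = 1 - ½ = ½)
√(l(k(N, -9)) + 6883) = √(½ + 6883) = √(13767/2) = √27534/2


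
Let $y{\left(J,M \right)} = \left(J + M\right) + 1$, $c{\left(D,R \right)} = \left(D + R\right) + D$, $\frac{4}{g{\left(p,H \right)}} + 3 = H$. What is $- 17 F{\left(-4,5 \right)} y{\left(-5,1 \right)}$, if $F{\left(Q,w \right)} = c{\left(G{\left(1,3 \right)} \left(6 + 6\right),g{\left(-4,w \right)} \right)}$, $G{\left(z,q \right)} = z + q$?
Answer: $4998$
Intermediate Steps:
$g{\left(p,H \right)} = \frac{4}{-3 + H}$
$G{\left(z,q \right)} = q + z$
$c{\left(D,R \right)} = R + 2 D$
$F{\left(Q,w \right)} = 96 + \frac{4}{-3 + w}$ ($F{\left(Q,w \right)} = \frac{4}{-3 + w} + 2 \left(3 + 1\right) \left(6 + 6\right) = \frac{4}{-3 + w} + 2 \cdot 4 \cdot 12 = \frac{4}{-3 + w} + 2 \cdot 48 = \frac{4}{-3 + w} + 96 = 96 + \frac{4}{-3 + w}$)
$y{\left(J,M \right)} = 1 + J + M$
$- 17 F{\left(-4,5 \right)} y{\left(-5,1 \right)} = - 17 \frac{4 \left(-71 + 24 \cdot 5\right)}{-3 + 5} \left(1 - 5 + 1\right) = - 17 \frac{4 \left(-71 + 120\right)}{2} \left(-3\right) = - 17 \cdot 4 \cdot \frac{1}{2} \cdot 49 \left(-3\right) = \left(-17\right) 98 \left(-3\right) = \left(-1666\right) \left(-3\right) = 4998$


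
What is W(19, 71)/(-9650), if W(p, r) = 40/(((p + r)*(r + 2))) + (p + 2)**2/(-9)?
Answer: 32189/6340050 ≈ 0.0050771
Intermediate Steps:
W(p, r) = -(2 + p)**2/9 + 40/((2 + r)*(p + r)) (W(p, r) = 40/(((p + r)*(2 + r))) + (2 + p)**2*(-1/9) = 40/(((2 + r)*(p + r))) - (2 + p)**2/9 = 40*(1/((2 + r)*(p + r))) - (2 + p)**2/9 = 40/((2 + r)*(p + r)) - (2 + p)**2/9 = -(2 + p)**2/9 + 40/((2 + r)*(p + r)))
W(19, 71)/(-9650) = ((360 - 1*71**2*(2 + 19)**2 - 2*19*(2 + 19)**2 - 2*71*(2 + 19)**2 - 1*19*71*(2 + 19)**2)/(9*(71**2 + 2*19 + 2*71 + 19*71)))/(-9650) = ((360 - 1*5041*21**2 - 2*19*21**2 - 2*71*21**2 - 1*19*71*21**2)/(9*(5041 + 38 + 142 + 1349)))*(-1/9650) = ((1/9)*(360 - 1*5041*441 - 2*19*441 - 2*71*441 - 1*19*71*441)/6570)*(-1/9650) = ((1/9)*(1/6570)*(360 - 2223081 - 16758 - 62622 - 594909))*(-1/9650) = ((1/9)*(1/6570)*(-2897010))*(-1/9650) = -32189/657*(-1/9650) = 32189/6340050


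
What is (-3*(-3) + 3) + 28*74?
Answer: 2084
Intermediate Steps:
(-3*(-3) + 3) + 28*74 = (9 + 3) + 2072 = 12 + 2072 = 2084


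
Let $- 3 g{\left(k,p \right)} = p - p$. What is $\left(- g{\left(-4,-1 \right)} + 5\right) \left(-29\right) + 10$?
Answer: $-135$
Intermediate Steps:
$g{\left(k,p \right)} = 0$ ($g{\left(k,p \right)} = - \frac{p - p}{3} = \left(- \frac{1}{3}\right) 0 = 0$)
$\left(- g{\left(-4,-1 \right)} + 5\right) \left(-29\right) + 10 = \left(\left(-1\right) 0 + 5\right) \left(-29\right) + 10 = \left(0 + 5\right) \left(-29\right) + 10 = 5 \left(-29\right) + 10 = -145 + 10 = -135$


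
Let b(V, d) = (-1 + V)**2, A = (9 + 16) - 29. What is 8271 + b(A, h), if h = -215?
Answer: 8296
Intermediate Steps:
A = -4 (A = 25 - 29 = -4)
8271 + b(A, h) = 8271 + (-1 - 4)**2 = 8271 + (-5)**2 = 8271 + 25 = 8296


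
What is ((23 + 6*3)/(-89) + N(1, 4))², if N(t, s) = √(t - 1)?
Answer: 1681/7921 ≈ 0.21222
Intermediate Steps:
N(t, s) = √(-1 + t)
((23 + 6*3)/(-89) + N(1, 4))² = ((23 + 6*3)/(-89) + √(-1 + 1))² = ((23 + 18)*(-1/89) + √0)² = (41*(-1/89) + 0)² = (-41/89 + 0)² = (-41/89)² = 1681/7921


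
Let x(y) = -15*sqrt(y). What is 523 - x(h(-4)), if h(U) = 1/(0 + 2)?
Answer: 523 + 15*sqrt(2)/2 ≈ 533.61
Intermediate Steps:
h(U) = 1/2
523 - x(h(-4)) = 523 - (-15)*sqrt(1/2) = 523 - (-15)*sqrt(2)/2 = 523 + 15*sqrt(2)/2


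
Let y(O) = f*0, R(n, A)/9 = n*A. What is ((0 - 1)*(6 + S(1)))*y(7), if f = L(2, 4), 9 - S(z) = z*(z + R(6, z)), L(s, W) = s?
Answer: 0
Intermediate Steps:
R(n, A) = 9*A*n (R(n, A) = 9*(n*A) = 9*(A*n) = 9*A*n)
S(z) = 9 - 55*z² (S(z) = 9 - z*(z + 9*z*6) = 9 - z*(z + 54*z) = 9 - z*55*z = 9 - 55*z²)
f = 2
y(O) = 0 (y(O) = 2*0 = 0)
((0 - 1)*(6 + S(1)))*y(7) = ((0 - 1)*(6 + (9 - 55*1²)))*0 = -(6 + (9 - 55*1))*0 = -(6 + (9 - 55))*0 = -(6 - 46)*0 = -1*(-40)*0 = 40*0 = 0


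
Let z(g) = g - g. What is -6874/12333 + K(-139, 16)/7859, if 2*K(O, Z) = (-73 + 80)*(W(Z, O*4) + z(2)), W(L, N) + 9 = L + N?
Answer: -155441251/193850094 ≈ -0.80186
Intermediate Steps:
z(g) = 0
W(L, N) = -9 + L + N (W(L, N) = -9 + (L + N) = -9 + L + N)
K(O, Z) = -63/2 + 14*O + 7*Z/2 (K(O, Z) = ((-73 + 80)*((-9 + Z + O*4) + 0))/2 = (7*((-9 + Z + 4*O) + 0))/2 = (7*(-9 + Z + 4*O))/2 = (-63 + 7*Z + 28*O)/2 = -63/2 + 14*O + 7*Z/2)
-6874/12333 + K(-139, 16)/7859 = -6874/12333 + (-63/2 + 14*(-139) + (7/2)*16)/7859 = -6874*1/12333 + (-63/2 - 1946 + 56)*(1/7859) = -6874/12333 - 3843/2*1/7859 = -6874/12333 - 3843/15718 = -155441251/193850094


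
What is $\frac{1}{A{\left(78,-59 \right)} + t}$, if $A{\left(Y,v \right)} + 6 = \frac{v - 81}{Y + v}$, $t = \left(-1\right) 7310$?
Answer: $- \frac{19}{139144} \approx -0.00013655$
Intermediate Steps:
$t = -7310$
$A{\left(Y,v \right)} = -6 + \frac{-81 + v}{Y + v}$ ($A{\left(Y,v \right)} = -6 + \frac{v - 81}{Y + v} = -6 + \frac{-81 + v}{Y + v}$)
$\frac{1}{A{\left(78,-59 \right)} + t} = \frac{1}{\frac{-81 - 468 - -295}{78 - 59} - 7310} = \frac{1}{\frac{-81 - 468 + 295}{19} - 7310} = \frac{1}{\frac{1}{19} \left(-254\right) - 7310} = \frac{1}{- \frac{254}{19} - 7310} = \frac{1}{- \frac{139144}{19}} = - \frac{19}{139144}$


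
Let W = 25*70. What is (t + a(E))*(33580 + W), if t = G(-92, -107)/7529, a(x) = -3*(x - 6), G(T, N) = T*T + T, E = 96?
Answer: -71524101140/7529 ≈ -9.4998e+6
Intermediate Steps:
W = 1750
G(T, N) = T + T² (G(T, N) = T² + T = T + T²)
a(x) = 18 - 3*x (a(x) = -3*(-6 + x) = 18 - 3*x)
t = 8372/7529 (t = -92*(1 - 92)/7529 = -92*(-91)*(1/7529) = 8372*(1/7529) = 8372/7529 ≈ 1.1120)
(t + a(E))*(33580 + W) = (8372/7529 + (18 - 3*96))*(33580 + 1750) = (8372/7529 + (18 - 288))*35330 = (8372/7529 - 270)*35330 = -2024458/7529*35330 = -71524101140/7529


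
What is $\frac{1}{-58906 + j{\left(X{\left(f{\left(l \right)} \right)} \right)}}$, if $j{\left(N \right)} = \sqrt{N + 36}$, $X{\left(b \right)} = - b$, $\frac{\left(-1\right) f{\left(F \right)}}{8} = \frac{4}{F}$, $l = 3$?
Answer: $- \frac{88359}{5204875184} - \frac{\sqrt{105}}{5204875184} \approx -1.6978 \cdot 10^{-5}$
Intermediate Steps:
$f{\left(F \right)} = - \frac{32}{F}$ ($f{\left(F \right)} = - 8 \frac{4}{F} = - \frac{32}{F}$)
$j{\left(N \right)} = \sqrt{36 + N}$
$\frac{1}{-58906 + j{\left(X{\left(f{\left(l \right)} \right)} \right)}} = \frac{1}{-58906 + \sqrt{36 - - \frac{32}{3}}} = \frac{1}{-58906 + \sqrt{36 + \frac{32}{3}}} = \frac{1}{-58906 + \sqrt{\frac{140}{3}}} = \frac{1}{-58906 + \frac{2 \sqrt{105}}{3}}$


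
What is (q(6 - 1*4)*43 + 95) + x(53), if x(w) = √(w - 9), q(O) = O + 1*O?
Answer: 267 + 2*√11 ≈ 273.63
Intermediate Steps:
q(O) = 2*O (q(O) = O + O = 2*O)
x(w) = √(-9 + w)
(q(6 - 1*4)*43 + 95) + x(53) = ((2*(6 - 1*4))*43 + 95) + √(-9 + 53) = ((2*(6 - 4))*43 + 95) + √44 = ((2*2)*43 + 95) + 2*√11 = (4*43 + 95) + 2*√11 = (172 + 95) + 2*√11 = 267 + 2*√11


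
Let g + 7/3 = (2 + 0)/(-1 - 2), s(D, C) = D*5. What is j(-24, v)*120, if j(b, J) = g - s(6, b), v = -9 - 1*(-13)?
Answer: -3960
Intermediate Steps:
s(D, C) = 5*D
g = -3 (g = -7/3 + (2 + 0)/(-1 - 2) = -7/3 + 2/(-3) = -7/3 + 2*(-⅓) = -7/3 - ⅔ = -3)
v = 4 (v = -9 + 13 = 4)
j(b, J) = -33 (j(b, J) = -3 - 5*6 = -3 - 1*30 = -3 - 30 = -33)
j(-24, v)*120 = -33*120 = -3960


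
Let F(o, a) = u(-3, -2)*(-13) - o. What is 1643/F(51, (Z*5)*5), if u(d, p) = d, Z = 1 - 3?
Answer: -1643/12 ≈ -136.92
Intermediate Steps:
Z = -2
F(o, a) = 39 - o (F(o, a) = -3*(-13) - o = 39 - o)
1643/F(51, (Z*5)*5) = 1643/(39 - 1*51) = 1643/(39 - 51) = 1643/(-12) = 1643*(-1/12) = -1643/12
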